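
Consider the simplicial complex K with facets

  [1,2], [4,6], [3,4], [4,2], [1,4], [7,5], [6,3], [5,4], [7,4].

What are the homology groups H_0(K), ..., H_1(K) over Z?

We work with the vertex ordering 1 < 2 < 3 < 4 < 5 < 6 < 7. The simplices of K, each written with vertices in increasing order, are:

  0-simplices (7): [1], [2], [3], [4], [5], [6], [7]
  1-simplices (9): [1,2], [1,4], [2,4], [3,4], [3,6], [4,5], [4,6], [4,7], [5,7]

so the chain groups are C_0 ≅ Z^7, C_1 ≅ Z^9.

∂_1: C_1 → C_0 sends each edge [p,q] (with p < q) to q − p. For instance
  ∂[4,7] = [7] − [4].
The 7×9 boundary matrix has rank 6 and Smith normal form diag(1,1,1,1,1,1).

Now H_k = ker ∂_k / im ∂_{k+1}, so:

  H_0: rank C_0 − rank ∂_1 = 7 − 6 = 1, and the invariant factors of ∂_1 are all 1, so H_0 = Z.
  H_1: rank ker ∂_1 − rank ∂_2 = (9 − 6) − 0 = 3, and there is no ∂_2, so H_1 = Z^3.

As a check, the Euler characteristic is 7 − 9 = -2, which agrees with 1 − 3 = -2.
(K is a triangulation of a wedge of 3 circles.)

H_0 = Z,  H_1 = Z^3.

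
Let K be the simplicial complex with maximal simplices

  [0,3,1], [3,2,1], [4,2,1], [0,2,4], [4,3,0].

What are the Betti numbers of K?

Order the vertices as 0 < 1 < 2 < 3 < 4. Listing each simplex with vertices in this order, K has dimension 2 with simplices:

  0-simplices (5): [0], [1], [2], [3], [4]
  1-simplices (10): [0,1], [0,2], [0,3], [0,4], [1,2], [1,3], [1,4], [2,3], [2,4], [3,4]
  2-simplices (5): [0,1,3], [0,2,4], [0,3,4], [1,2,3], [1,2,4]

giving chain groups C_0 ≅ Z^5, C_1 ≅ Z^10, C_2 ≅ Z^5.

∂_1: C_1 → C_0 sends each edge [p,q] (with p < q) to q − p. For instance
  ∂[0,4] = [4] − [0].
The 5×10 boundary matrix has rank 4 and Smith normal form diag(1,1,1,1).

Boundary ∂_2: C_2 → C_1 acts by ∂[p,q,r] = [q,r] − [p,r] + [p,q]. For instance
  ∂[0,3,4] = [3,4] − [0,4] + [0,3],
  ∂[1,2,4] = [2,4] − [1,4] + [1,2].
The resulting 10×5 matrix has rank 5, and its Smith normal form has invariant factors (1,1,1,1,1).

Computing H_k = (kernel of ∂_k) / (image of ∂_{k+1}):

  H_0: rank C_0 − rank ∂_1 = 5 − 4 = 1, and the invariant factors of ∂_1 are all 1, so H_0 = Z.
  H_1: rank ker ∂_1 − rank ∂_2 = (10 − 4) − 5 = 1, and the invariant factors of ∂_2 are all 1, so H_1 = Z.
  H_2: rank ker ∂_2 − rank ∂_3 = (5 − 5) − 0 = 0, and there is no ∂_3, so H_2 = 0.

As a check, the Euler characteristic is 5 − 10 + 5 = 0, which agrees with 1 − 1 + 0 = 0.
(K is a triangulation of the Möbius band.)

Hence the Betti numbers are b_0 = 1, b_1 = 1, b_2 = 0.

b_0 = 1, b_1 = 1, b_2 = 0.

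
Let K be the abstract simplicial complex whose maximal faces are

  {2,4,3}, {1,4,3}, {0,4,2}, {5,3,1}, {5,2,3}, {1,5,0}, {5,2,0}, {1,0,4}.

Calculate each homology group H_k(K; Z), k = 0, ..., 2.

Take the total order 0 < 1 < 2 < 3 < 4 < 5 on the vertex set. Then K (dimension 2) consists of the simplices:

  0-simplices (6): [0], [1], [2], [3], [4], [5]
  1-simplices (12): [0,1], [0,2], [0,4], [0,5], [1,3], [1,4], [1,5], [2,3], [2,4], [2,5], [3,4], [3,5]
  2-simplices (8): [0,1,4], [0,1,5], [0,2,4], [0,2,5], [1,3,4], [1,3,5], [2,3,4], [2,3,5]

giving chain groups C_0 ≅ Z^6, C_1 ≅ Z^12, C_2 ≅ Z^8.

The boundary map ∂_1: C_1 → C_0 sends each edge [p,q] (with p < q) to q − p.
The 6×12 boundary matrix has rank 5 and Smith normal form diag(1,1,1,1,1).

Boundary ∂_2: C_2 → C_1 sends each 2-simplex [p,q,r] to [q,r] − [p,r] + [p,q]. For instance
  ∂[0,2,5] = [2,5] − [0,5] + [0,2],
  ∂[1,3,4] = [3,4] − [1,4] + [1,3].
The 12×8 boundary matrix has rank 7 and Smith normal form diag(1,1,1,1,1,1,1).

From H_k ≅ ker(∂_k) / im(∂_{k+1}) we obtain:

  H_0: rank C_0 − rank ∂_1 = 6 − 5 = 1, and the invariant factors of ∂_1 are all 1, so H_0 ≅ Z.
  H_1: rank ker ∂_1 − rank ∂_2 = (12 − 5) − 7 = 0, and the invariant factors of ∂_2 are all 1, so H_1 ≅ 0.
  H_2: rank ker ∂_2 − rank ∂_3 = (8 − 7) − 0 = 1, and there is no ∂_3, so H_2 ≅ Z.

H_0 ≅ Z,  H_1 = 0,  H_2 ≅ Z.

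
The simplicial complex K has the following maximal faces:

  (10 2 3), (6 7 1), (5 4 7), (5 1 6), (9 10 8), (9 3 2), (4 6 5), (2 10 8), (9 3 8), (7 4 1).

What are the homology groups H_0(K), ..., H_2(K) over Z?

Fix the vertex order 1 < 2 < 3 < 4 < 5 < 6 < 7 < 8 < 9 < 10 and write every simplex with vertices in increasing order. Then dim K = 2 and the simplices of K are:

  0-simplices (10): [1], [2], [3], [4], [5], [6], [7], [8], [9], [10]
  1-simplices (20): [1,4], [1,5], [1,6], [1,7], [2,3], [2,8], [2,9], [2,10], [3,8], [3,9], [3,10], [4,5], [4,6], [4,7], [5,6], [5,7], [6,7], [8,9], [8,10], [9,10]
  2-simplices (10): [1,4,7], [1,5,6], [1,6,7], [2,3,9], [2,3,10], [2,8,10], [3,8,9], [4,5,6], [4,5,7], [8,9,10]

giving chain groups C_0 ≅ Z^10, C_1 ≅ Z^20, C_2 ≅ Z^10.

The boundary map ∂_1: C_1 → C_0 maps an edge to its endpoints' difference, ∂[p,q] = q − p. For instance
  ∂[2,9] = [9] − [2].
The 10×20 boundary matrix has rank 8 and Smith normal form diag(1,1,1,1,1,1,1,1).

Boundary ∂_2: C_2 → C_1 acts by ∂[p,q,r] = [q,r] − [p,r] + [p,q]. For instance
  ∂[3,8,9] = [8,9] − [3,9] + [3,8],
  ∂[2,3,9] = [3,9] − [2,9] + [2,3].
As a 20×10 matrix over Z this has rank 10, with invariant factors (1,1,1,1,1,1,1,1,1,1).

Now H_k = ker ∂_k / im ∂_{k+1}, so:

  H_0: rank C_0 − rank ∂_1 = 10 − 8 = 2, and the invariant factors of ∂_1 are all 1, so H_0 ≅ Z^2.
  H_1: rank ker ∂_1 − rank ∂_2 = (20 − 8) − 10 = 2, and the invariant factors of ∂_2 are all 1, so H_1 ≅ Z^2.
  H_2: rank ker ∂_2 − rank ∂_3 = (10 − 10) − 0 = 0, and there is no ∂_3, so H_2 ≅ 0.

As a check, the Euler characteristic is 10 − 20 + 10 = 0, which agrees with 2 − 2 + 0 = 0.

H_0 = Z^2,  H_1 = Z^2,  H_2 = 0.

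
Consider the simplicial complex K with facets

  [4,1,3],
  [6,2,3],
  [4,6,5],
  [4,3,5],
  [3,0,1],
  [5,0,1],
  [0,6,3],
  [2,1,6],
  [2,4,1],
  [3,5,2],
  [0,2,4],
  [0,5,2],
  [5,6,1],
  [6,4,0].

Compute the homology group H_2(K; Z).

Fix the vertex order 0 < 1 < 2 < 3 < 4 < 5 < 6 and write every simplex with vertices in increasing order. Then dim K = 2 and the simplices of K are:

  0-simplices (7): [0], [1], [2], [3], [4], [5], [6]
  1-simplices (21): [0,1], [0,2], [0,3], [0,4], [0,5], [0,6], [1,2], [1,3], [1,4], [1,5], [1,6], [2,3], [2,4], [2,5], [2,6], [3,4], [3,5], [3,6], [4,5], [4,6], [5,6]
  2-simplices (14): [0,1,3], [0,1,5], [0,2,4], [0,2,5], [0,3,6], [0,4,6], [1,2,4], [1,2,6], [1,3,4], [1,5,6], [2,3,5], [2,3,6], [3,4,5], [4,5,6]

giving chain groups C_0 ≅ Z^7, C_1 ≅ Z^21, C_2 ≅ Z^14.

The boundary map ∂_1: C_1 → C_0 maps an edge to its endpoints' difference, ∂[p,q] = q − p. For instance
  ∂[2,5] = [5] − [2].
The 7×21 boundary matrix has rank 6 and Smith normal form diag(1,1,1,1,1,1).

The boundary map ∂_2: C_2 → C_1 sends each 2-simplex [p,q,r] to [q,r] − [p,r] + [p,q]. For instance
  ∂[0,1,5] = [1,5] − [0,5] + [0,1],
  ∂[2,3,6] = [3,6] − [2,6] + [2,3].
This gives a 21×14 integer matrix of rank 13; reducing to Smith normal form yields diagonal entries (1,1,1,1,1,1,1,1,1,1,1,1,1).

Reading off H_k = ker ∂_k / im ∂_{k+1}:

  H_2: rank ker ∂_2 − rank ∂_3 = (14 − 13) − 0 = 1, and there is no ∂_3, so H_2 = Z.

(K is a triangulation of the torus T^2.)

H_2 ≅ Z.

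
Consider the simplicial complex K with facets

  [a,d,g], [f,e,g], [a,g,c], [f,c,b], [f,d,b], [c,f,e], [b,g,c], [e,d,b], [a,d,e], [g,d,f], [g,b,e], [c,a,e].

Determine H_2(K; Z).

K has 7 vertices, 18 edges, 12 triangles.
rank ∂_2 = 12, rank ∂_3 = 0 ⇒ b_2 = 12 − 12 − 0 = 0. So H_2 ≅ 0.

H_2 ≅ 0.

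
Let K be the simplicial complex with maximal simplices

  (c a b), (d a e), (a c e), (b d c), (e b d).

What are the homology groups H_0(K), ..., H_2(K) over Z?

H_0 = Z,  H_1 = Z,  H_2 = 0.

Fix the vertex order a < b < c < d < e and write every simplex with vertices in increasing order. Then dim K = 2 and the simplices of K are:

  0-simplices (5): a, b, c, d, e
  1-simplices (10): ab, ac, ad, ae, bc, bd, be, cd, ce, de
  2-simplices (5): abc, ace, ade, bcd, bde

giving chain groups C_0 ≅ Z^5, C_1 ≅ Z^10, C_2 ≅ Z^5.

The boundary map ∂_1: C_1 → C_0 maps an edge to its endpoints' difference, ∂[p,q] = q − p. For instance
  ∂bd = d − b.
The resulting 5×10 matrix has rank 4, and its Smith normal form has invariant factors (1,1,1,1).

The boundary map ∂_2: C_2 → C_1 acts by ∂[p,q,r] = [q,r] − [p,r] + [p,q]. For instance
  ∂bcd = cd − bd + bc,
  ∂abc = bc − ac + ab.
The resulting 10×5 matrix has rank 5, and its Smith normal form has invariant factors (1,1,1,1,1).

From H_k ≅ ker(∂_k) / im(∂_{k+1}) we obtain:

  H_0: rank C_0 − rank ∂_1 = 5 − 4 = 1, and the invariant factors of ∂_1 are all 1, so H_0 ≅ Z.
  H_1: rank ker ∂_1 − rank ∂_2 = (10 − 4) − 5 = 1, and the invariant factors of ∂_2 are all 1, so H_1 ≅ Z.
  H_2: rank ker ∂_2 − rank ∂_3 = (5 − 5) − 0 = 0, and there is no ∂_3, so H_2 ≅ 0.

(K is a triangulation of the Möbius band.)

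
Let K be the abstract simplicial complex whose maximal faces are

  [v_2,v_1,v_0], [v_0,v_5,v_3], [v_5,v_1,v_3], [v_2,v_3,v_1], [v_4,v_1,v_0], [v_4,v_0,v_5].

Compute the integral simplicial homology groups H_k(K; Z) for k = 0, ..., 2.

Order the vertices as v_0 < v_1 < v_2 < v_3 < v_4 < v_5. Listing each simplex with vertices in this order, K has dimension 2 with simplices:

  0-simplices (6): [v_0], [v_1], [v_2], [v_3], [v_4], [v_5]
  1-simplices (12): [v_0,v_1], [v_0,v_2], [v_0,v_3], [v_0,v_4], [v_0,v_5], [v_1,v_2], [v_1,v_3], [v_1,v_4], [v_1,v_5], [v_2,v_3], [v_3,v_5], [v_4,v_5]
  2-simplices (6): [v_0,v_1,v_2], [v_0,v_1,v_4], [v_0,v_3,v_5], [v_0,v_4,v_5], [v_1,v_2,v_3], [v_1,v_3,v_5]

so the chain groups are C_0 ≅ Z^6, C_1 ≅ Z^12, C_2 ≅ Z^6.

∂_1: C_1 → C_0 sends each edge [p,q] (with p < q) to q − p. For instance
  ∂[v_1,v_5] = [v_5] − [v_1].
As a 6×12 matrix over Z this has rank 5, with invariant factors (1,1,1,1,1).

∂_2: C_2 → C_1 acts by ∂[p,q,r] = [q,r] − [p,r] + [p,q]. For instance
  ∂[v_0,v_3,v_5] = [v_3,v_5] − [v_0,v_5] + [v_0,v_3],
  ∂[v_1,v_2,v_3] = [v_2,v_3] − [v_1,v_3] + [v_1,v_2].
As a 12×6 matrix over Z this has rank 6, with invariant factors (1,1,1,1,1,1).

From H_k ≅ ker(∂_k) / im(∂_{k+1}) we obtain:

  H_0: rank C_0 − rank ∂_1 = 6 − 5 = 1, and the invariant factors of ∂_1 are all 1, so H_0 ≅ Z.
  H_1: rank ker ∂_1 − rank ∂_2 = (12 − 5) − 6 = 1, and the invariant factors of ∂_2 are all 1, so H_1 ≅ Z.
  H_2: rank ker ∂_2 − rank ∂_3 = (6 − 6) − 0 = 0, and there is no ∂_3, so H_2 ≅ 0.

(K is a triangulation of the cylinder S^1 x I.)

H_0 ≅ Z,  H_1 ≅ Z,  H_2 = 0.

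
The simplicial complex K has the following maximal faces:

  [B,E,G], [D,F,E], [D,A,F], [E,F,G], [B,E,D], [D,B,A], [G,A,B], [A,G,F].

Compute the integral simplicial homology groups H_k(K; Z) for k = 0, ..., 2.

H_0 = Z,  H_1 = 0,  H_2 = Z.

Take the total order A < B < D < E < F < G on the vertex set. Then K (dimension 2) consists of the simplices:

  0-simplices (6): A, B, D, E, F, G
  1-simplices (12): AB, AD, AF, AG, BD, BE, BG, DE, DF, EF, EG, FG
  2-simplices (8): ABD, ABG, ADF, AFG, BDE, BEG, DEF, EFG

so the chain groups are C_0 ≅ Z^6, C_1 ≅ Z^12, C_2 ≅ Z^8.

∂_1: C_1 → C_0 sends each edge [p,q] (with p < q) to q − p.
As a 6×12 matrix over Z this has rank 5, with invariant factors (1,1,1,1,1).

∂_2: C_2 → C_1 maps a triangle to the signed sum of its edges. For instance
  ∂BEG = EG − BG + BE,
  ∂EFG = FG − EG + EF.
The resulting 12×8 matrix has rank 7, and its Smith normal form has invariant factors (1,1,1,1,1,1,1).

Reading off H_k = ker ∂_k / im ∂_{k+1}:

  H_0: rank C_0 − rank ∂_1 = 6 − 5 = 1, and the invariant factors of ∂_1 are all 1, so H_0 ≅ Z.
  H_1: rank ker ∂_1 − rank ∂_2 = (12 − 5) − 7 = 0, and the invariant factors of ∂_2 are all 1, so H_1 ≅ 0.
  H_2: rank ker ∂_2 − rank ∂_3 = (8 − 7) − 0 = 1, and there is no ∂_3, so H_2 ≅ Z.

As a check, the Euler characteristic is 6 − 12 + 8 = 2, which agrees with 1 − 0 + 1 = 2.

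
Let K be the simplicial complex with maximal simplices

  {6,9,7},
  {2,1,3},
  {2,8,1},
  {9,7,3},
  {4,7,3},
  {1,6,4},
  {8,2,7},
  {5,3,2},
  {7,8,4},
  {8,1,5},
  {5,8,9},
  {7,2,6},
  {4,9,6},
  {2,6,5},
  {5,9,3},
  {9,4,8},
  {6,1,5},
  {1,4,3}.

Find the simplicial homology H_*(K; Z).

Order the vertices as 1 < 2 < 3 < 4 < 5 < 6 < 7 < 8 < 9. Listing each simplex with vertices in this order, K has dimension 2 with simplices:

  0-simplices (9): [1], [2], [3], [4], [5], [6], [7], [8], [9]
  1-simplices (27): (27 of them)
  2-simplices (18): [1,2,3], [1,2,8], [1,3,4], [1,4,6], [1,5,6], [1,5,8], [2,3,5], [2,5,6], [2,6,7], [2,7,8], [3,4,7], [3,5,9], [3,7,9], [4,6,9], [4,7,8], [4,8,9], [5,8,9], [6,7,9]

Hence C_0 ≅ Z^9, C_1 ≅ Z^27, C_2 ≅ Z^18.

Boundary ∂_1: C_1 → C_0 maps an edge to its endpoints' difference, ∂[p,q] = q − p.
The resulting 9×27 matrix has rank 8, and its Smith normal form has invariant factors (1,1,1,1,1,1,1,1).

Boundary ∂_2: C_2 → C_1 maps a triangle to the signed sum of its edges. For instance
  ∂[2,7,8] = [7,8] − [2,8] + [2,7],
  ∂[1,5,8] = [5,8] − [1,8] + [1,5].
The 27×18 boundary matrix has rank 18 and Smith normal form diag(1,1,1,1,1,1,1,1,1,1,1,1,1,1,1,1,1,2).

From H_k ≅ ker(∂_k) / im(∂_{k+1}) we obtain:

  H_0: rank C_0 − rank ∂_1 = 9 − 8 = 1, and the invariant factors of ∂_1 are all 1, so H_0 = Z.
  H_1: rank ker ∂_1 − rank ∂_2 = (27 − 8) − 18 = 1, and ∂_2 has invariant factor 2 > 1, so H_1 = Z ⊕ Z/2.
  H_2: rank ker ∂_2 − rank ∂_3 = (18 − 18) − 0 = 0, and there is no ∂_3, so H_2 = 0.

H_0 = Z,  H_1 = Z ⊕ Z/2,  H_2 = 0.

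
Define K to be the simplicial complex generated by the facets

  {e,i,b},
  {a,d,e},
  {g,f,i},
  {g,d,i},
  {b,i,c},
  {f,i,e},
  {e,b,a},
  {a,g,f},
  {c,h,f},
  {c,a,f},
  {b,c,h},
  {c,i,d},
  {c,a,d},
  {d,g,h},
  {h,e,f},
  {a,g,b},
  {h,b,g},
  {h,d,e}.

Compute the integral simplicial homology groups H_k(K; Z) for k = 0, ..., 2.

Order the vertices as a < b < c < d < e < f < g < h < i. Listing each simplex with vertices in this order, K has dimension 2 with simplices:

  0-simplices (9): a, b, c, d, e, f, g, h, i
  1-simplices (27): ab, ac, ad, ae, af, ag, bc, be, bg, bh, bi, cd, cf, ch, ci, de, dg, dh, di, ef, eh, ei, fg, fh, fi, gh, gi
  2-simplices (18): abe, abg, acd, acf, ade, afg, bch, bci, bei, bgh, cdi, cfh, deh, dgh, dgi, efh, efi, fgi

Hence C_0 ≅ Z^9, C_1 ≅ Z^27, C_2 ≅ Z^18.

Boundary ∂_1: C_1 → C_0 maps an edge to its endpoints' difference, ∂[p,q] = q − p. For instance
  ∂eh = h − e.
As a 9×27 matrix over Z this has rank 8, with invariant factors (1,1,1,1,1,1,1,1).

Boundary ∂_2: C_2 → C_1 sends each 2-simplex [p,q,r] to [q,r] − [p,r] + [p,q]. For instance
  ∂cfh = fh − ch + cf,
  ∂dgh = gh − dh + dg.
As a 27×18 matrix over Z this has rank 17, with invariant factors (1,1,1,1,1,1,1,1,1,1,1,1,1,1,1,1,1).

From H_k ≅ ker(∂_k) / im(∂_{k+1}) we obtain:

  H_0: rank C_0 − rank ∂_1 = 9 − 8 = 1, and the invariant factors of ∂_1 are all 1, so H_0 = Z.
  H_1: rank ker ∂_1 − rank ∂_2 = (27 − 8) − 17 = 2, and the invariant factors of ∂_2 are all 1, so H_1 = Z^2.
  H_2: rank ker ∂_2 − rank ∂_3 = (18 − 17) − 0 = 1, and there is no ∂_3, so H_2 = Z.

H_0 ≅ Z,  H_1 ≅ Z^2,  H_2 ≅ Z.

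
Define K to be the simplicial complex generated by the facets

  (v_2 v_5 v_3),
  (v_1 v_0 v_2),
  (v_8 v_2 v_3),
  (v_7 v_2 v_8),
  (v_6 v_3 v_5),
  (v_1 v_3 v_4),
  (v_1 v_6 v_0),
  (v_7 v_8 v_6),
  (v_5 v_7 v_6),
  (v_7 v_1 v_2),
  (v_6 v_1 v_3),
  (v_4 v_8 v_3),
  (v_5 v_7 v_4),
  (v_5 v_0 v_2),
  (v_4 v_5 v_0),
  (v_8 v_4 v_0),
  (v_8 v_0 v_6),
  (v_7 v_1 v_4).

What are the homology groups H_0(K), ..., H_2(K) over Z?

K has 9 vertices, 27 edges, 18 triangles.
rank ∂_0 = 0, rank ∂_1 = 8 ⇒ b_0 = 9 − 0 − 8 = 1; all invariant factors of ∂_1 are 1 so no torsion. So H_0 = Z.
rank ∂_1 = 8, rank ∂_2 = 17 ⇒ b_1 = 27 − 8 − 17 = 2; all invariant factors of ∂_2 are 1 so no torsion. So H_1 = Z^2.
rank ∂_2 = 17, rank ∂_3 = 0 ⇒ b_2 = 18 − 17 − 0 = 1. So H_2 = Z.

H_0 = Z,  H_1 = Z^2,  H_2 = Z.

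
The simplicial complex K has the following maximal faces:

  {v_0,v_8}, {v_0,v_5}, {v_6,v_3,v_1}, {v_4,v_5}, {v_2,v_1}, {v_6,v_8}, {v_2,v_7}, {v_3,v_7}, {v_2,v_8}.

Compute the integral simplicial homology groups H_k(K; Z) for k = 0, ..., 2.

H_0 ≅ Z,  H_1 ≅ Z^2,  H_2 = 0.

Fix the vertex order v_0 < v_1 < v_2 < v_3 < v_4 < v_5 < v_6 < v_7 < v_8 and write every simplex with vertices in increasing order. Then dim K = 2 and the simplices of K are:

  0-simplices (9): [v_0], [v_1], [v_2], [v_3], [v_4], [v_5], [v_6], [v_7], [v_8]
  1-simplices (11): [v_0,v_5], [v_0,v_8], [v_1,v_2], [v_1,v_3], [v_1,v_6], [v_2,v_7], [v_2,v_8], [v_3,v_6], [v_3,v_7], [v_4,v_5], [v_6,v_8]
  2-simplices (1): [v_1,v_3,v_6]

so the chain groups are C_0 ≅ Z^9, C_1 ≅ Z^11, C_2 ≅ Z^1.

∂_1: C_1 → C_0 is given by ∂[p,q] = [q] − [p]. For instance
  ∂[v_1,v_6] = [v_6] − [v_1].
The resulting 9×11 matrix has rank 8, and its Smith normal form has invariant factors (1,1,1,1,1,1,1,1).

The boundary map ∂_2: C_2 → C_1 acts by ∂[p,q,r] = [q,r] − [p,r] + [p,q]. For instance
  ∂[v_1,v_3,v_6] = [v_3,v_6] − [v_1,v_6] + [v_1,v_3].
The resulting 11×1 matrix has rank 1, and its Smith normal form has invariant factors (1).

Reading off H_k = ker ∂_k / im ∂_{k+1}:

  H_0: rank C_0 − rank ∂_1 = 9 − 8 = 1, and the invariant factors of ∂_1 are all 1, so H_0 = Z.
  H_1: rank ker ∂_1 − rank ∂_2 = (11 − 8) − 1 = 2, and the invariant factors of ∂_2 are all 1, so H_1 = Z^2.
  H_2: rank ker ∂_2 − rank ∂_3 = (1 − 1) − 0 = 0, and there is no ∂_3, so H_2 = 0.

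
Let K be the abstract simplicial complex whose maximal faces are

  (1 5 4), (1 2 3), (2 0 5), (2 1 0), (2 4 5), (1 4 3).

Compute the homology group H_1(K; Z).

Fix the vertex order 0 < 1 < 2 < 3 < 4 < 5 and write every simplex with vertices in increasing order. Then dim K = 2 and the simplices of K are:

  0-simplices (6): [0], [1], [2], [3], [4], [5]
  1-simplices (12): [0,1], [0,2], [0,5], [1,2], [1,3], [1,4], [1,5], [2,3], [2,4], [2,5], [3,4], [4,5]
  2-simplices (6): [0,1,2], [0,2,5], [1,2,3], [1,3,4], [1,4,5], [2,4,5]

giving chain groups C_0 ≅ Z^6, C_1 ≅ Z^12, C_2 ≅ Z^6.

Boundary ∂_1: C_1 → C_0 is given by ∂[p,q] = [q] − [p]. For instance
  ∂[2,4] = [4] − [2].
The 6×12 boundary matrix has rank 5 and Smith normal form diag(1,1,1,1,1).

Boundary ∂_2: C_2 → C_1 maps a triangle to the signed sum of its edges. For instance
  ∂[1,3,4] = [3,4] − [1,4] + [1,3],
  ∂[2,4,5] = [4,5] − [2,5] + [2,4].
The resulting 12×6 matrix has rank 6, and its Smith normal form has invariant factors (1,1,1,1,1,1).

Computing H_k = (kernel of ∂_k) / (image of ∂_{k+1}):

  H_1: rank ker ∂_1 − rank ∂_2 = (12 − 5) − 6 = 1, and the invariant factors of ∂_2 are all 1, so H_1 ≅ Z.

H_1 ≅ Z.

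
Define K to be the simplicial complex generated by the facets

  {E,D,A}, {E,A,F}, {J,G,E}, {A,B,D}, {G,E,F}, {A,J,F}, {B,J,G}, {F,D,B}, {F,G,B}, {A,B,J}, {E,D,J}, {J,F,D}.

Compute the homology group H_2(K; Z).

Take the total order A < B < D < E < F < G < J on the vertex set. Then K (dimension 2) consists of the simplices:

  0-simplices (7): A, B, D, E, F, G, J
  1-simplices (18): AB, AD, AE, AF, AJ, BD, BF, BG, BJ, DE, DF, DJ, EF, EG, EJ, FG, FJ, GJ
  2-simplices (12): ABD, ABJ, ADE, AEF, AFJ, BDF, BFG, BGJ, DEJ, DFJ, EFG, EGJ

so the chain groups are C_0 ≅ Z^7, C_1 ≅ Z^18, C_2 ≅ Z^12.

Boundary ∂_1: C_1 → C_0 is given by ∂[p,q] = [q] − [p]. For instance
  ∂AE = E − A.
The 7×18 boundary matrix has rank 6 and Smith normal form diag(1,1,1,1,1,1).

Boundary ∂_2: C_2 → C_1 maps a triangle to the signed sum of its edges. For instance
  ∂EGJ = GJ − EJ + EG,
  ∂AEF = EF − AF + AE.
The 18×12 boundary matrix has rank 12 and Smith normal form diag(1,1,1,1,1,1,1,1,1,1,1,2).

Now H_k = ker ∂_k / im ∂_{k+1}, so:

  H_2: rank ker ∂_2 − rank ∂_3 = (12 − 12) − 0 = 0, and there is no ∂_3, so H_2 = 0.

H_2 = 0.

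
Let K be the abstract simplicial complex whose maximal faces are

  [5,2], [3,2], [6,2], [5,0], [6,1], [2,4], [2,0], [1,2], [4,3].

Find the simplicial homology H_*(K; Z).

H_0 = Z,  H_1 = Z^3.

Fix the vertex order 0 < 1 < 2 < 3 < 4 < 5 < 6 and write every simplex with vertices in increasing order. Then dim K = 1 and the simplices of K are:

  0-simplices (7): [0], [1], [2], [3], [4], [5], [6]
  1-simplices (9): [0,2], [0,5], [1,2], [1,6], [2,3], [2,4], [2,5], [2,6], [3,4]

giving chain groups C_0 ≅ Z^7, C_1 ≅ Z^9.

Boundary ∂_1: C_1 → C_0 is given by ∂[p,q] = [q] − [p].
The resulting 7×9 matrix has rank 6, and its Smith normal form has invariant factors (1,1,1,1,1,1).

From H_k ≅ ker(∂_k) / im(∂_{k+1}) we obtain:

  H_0: rank C_0 − rank ∂_1 = 7 − 6 = 1, and the invariant factors of ∂_1 are all 1, so H_0 ≅ Z.
  H_1: rank ker ∂_1 − rank ∂_2 = (9 − 6) − 0 = 3, and there is no ∂_2, so H_1 ≅ Z^3.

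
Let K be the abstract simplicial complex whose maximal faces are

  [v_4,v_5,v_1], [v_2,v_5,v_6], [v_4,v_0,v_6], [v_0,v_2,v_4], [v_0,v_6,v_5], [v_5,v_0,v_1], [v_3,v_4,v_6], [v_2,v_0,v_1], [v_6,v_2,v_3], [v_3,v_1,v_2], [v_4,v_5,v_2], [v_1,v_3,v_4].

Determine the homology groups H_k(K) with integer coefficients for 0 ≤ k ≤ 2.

Take the total order v_0 < v_1 < v_2 < v_3 < v_4 < v_5 < v_6 on the vertex set. Then K (dimension 2) consists of the simplices:

  0-simplices (7): [v_0], [v_1], [v_2], [v_3], [v_4], [v_5], [v_6]
  1-simplices (18): (18 of them)
  2-simplices (12): (12 of them)

giving chain groups C_0 ≅ Z^7, C_1 ≅ Z^18, C_2 ≅ Z^12.

∂_1: C_1 → C_0 is given by ∂[p,q] = [q] − [p]. For instance
  ∂[v_2,v_3] = [v_3] − [v_2].
As a 7×18 matrix over Z this has rank 6, with invariant factors (1,1,1,1,1,1).

∂_2: C_2 → C_1 acts by ∂[p,q,r] = [q,r] − [p,r] + [p,q]. For instance
  ∂[v_1,v_2,v_3] = [v_2,v_3] − [v_1,v_3] + [v_1,v_2],
  ∂[v_2,v_5,v_6] = [v_5,v_6] − [v_2,v_6] + [v_2,v_5].
The 18×12 boundary matrix has rank 12 and Smith normal form diag(1,1,1,1,1,1,1,1,1,1,1,2).

Computing H_k = (kernel of ∂_k) / (image of ∂_{k+1}):

  H_0: rank C_0 − rank ∂_1 = 7 − 6 = 1, and the invariant factors of ∂_1 are all 1, so H_0 = Z.
  H_1: rank ker ∂_1 − rank ∂_2 = (18 − 6) − 12 = 0, and ∂_2 has invariant factor 2 > 1, so H_1 = Z_2.
  H_2: rank ker ∂_2 − rank ∂_3 = (12 − 12) − 0 = 0, and there is no ∂_3, so H_2 = 0.

(K is a triangulation of the real projective plane RP^2.)

H_0 = Z,  H_1 = Z_2,  H_2 = 0.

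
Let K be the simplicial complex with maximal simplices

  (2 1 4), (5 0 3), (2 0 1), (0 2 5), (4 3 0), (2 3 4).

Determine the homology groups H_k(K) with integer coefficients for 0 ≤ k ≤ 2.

H_0 ≅ Z,  H_1 ≅ Z,  H_2 = 0.

We work with the vertex ordering 0 < 1 < 2 < 3 < 4 < 5. The simplices of K, each written with vertices in increasing order, are:

  0-simplices (6): [0], [1], [2], [3], [4], [5]
  1-simplices (12): [0,1], [0,2], [0,3], [0,4], [0,5], [1,2], [1,4], [2,3], [2,4], [2,5], [3,4], [3,5]
  2-simplices (6): [0,1,2], [0,2,5], [0,3,4], [0,3,5], [1,2,4], [2,3,4]

giving chain groups C_0 ≅ Z^6, C_1 ≅ Z^12, C_2 ≅ Z^6.

∂_1: C_1 → C_0 sends each edge [p,q] (with p < q) to q − p. For instance
  ∂[3,4] = [4] − [3].
The 6×12 boundary matrix has rank 5 and Smith normal form diag(1,1,1,1,1).

∂_2: C_2 → C_1 acts by ∂[p,q,r] = [q,r] − [p,r] + [p,q]. For instance
  ∂[0,1,2] = [1,2] − [0,2] + [0,1],
  ∂[0,2,5] = [2,5] − [0,5] + [0,2].
The 12×6 boundary matrix has rank 6 and Smith normal form diag(1,1,1,1,1,1).

Now H_k = ker ∂_k / im ∂_{k+1}, so:

  H_0: rank C_0 − rank ∂_1 = 6 − 5 = 1, and the invariant factors of ∂_1 are all 1, so H_0 ≅ Z.
  H_1: rank ker ∂_1 − rank ∂_2 = (12 − 5) − 6 = 1, and the invariant factors of ∂_2 are all 1, so H_1 ≅ Z.
  H_2: rank ker ∂_2 − rank ∂_3 = (6 − 6) − 0 = 0, and there is no ∂_3, so H_2 ≅ 0.

(K is a triangulation of the cylinder S^1 x I.)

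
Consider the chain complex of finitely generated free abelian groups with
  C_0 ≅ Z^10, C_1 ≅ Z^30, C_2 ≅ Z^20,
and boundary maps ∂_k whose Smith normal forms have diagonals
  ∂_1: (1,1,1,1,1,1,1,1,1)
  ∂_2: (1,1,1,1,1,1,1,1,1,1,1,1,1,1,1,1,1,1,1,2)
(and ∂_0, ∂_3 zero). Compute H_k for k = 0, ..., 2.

H_0 = Z,  H_1 = Z × Z/2,  H_2 = 0.

H_0: b_0 = 10 − 0 − 9 = 1; torsion from ∂_1 factors > 1: none. So H_0 = Z.
H_1: b_1 = 30 − 9 − 20 = 1; torsion from ∂_2 factors > 1: [2]. So H_1 = Z × Z/2.
H_2: b_2 = 20 − 20 − 0 = 0; torsion from ∂_3 factors > 1: none. So H_2 = 0.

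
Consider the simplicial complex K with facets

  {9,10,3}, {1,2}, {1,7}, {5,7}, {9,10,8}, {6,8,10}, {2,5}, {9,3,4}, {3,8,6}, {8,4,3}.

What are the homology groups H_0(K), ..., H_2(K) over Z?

H_0 ≅ Z^2,  H_1 ≅ Z^2,  H_2 = 0.

We work with the vertex ordering 1 < 2 < 3 < 4 < 5 < 6 < 7 < 8 < 9 < 10. The simplices of K, each written with vertices in increasing order, are:

  0-simplices (10): [1], [2], [3], [4], [5], [6], [7], [8], [9], [10]
  1-simplices (16): [1,2], [1,7], [2,5], [3,4], [3,6], [3,8], [3,9], [3,10], [4,8], [4,9], [5,7], [6,8], [6,10], [8,9], [8,10], [9,10]
  2-simplices (6): [3,4,8], [3,4,9], [3,6,8], [3,9,10], [6,8,10], [8,9,10]

Hence C_0 ≅ Z^10, C_1 ≅ Z^16, C_2 ≅ Z^6.

The boundary map ∂_1: C_1 → C_0 maps an edge to its endpoints' difference, ∂[p,q] = q − p. For instance
  ∂[6,10] = [10] − [6].
The 10×16 boundary matrix has rank 8 and Smith normal form diag(1,1,1,1,1,1,1,1).

Boundary ∂_2: C_2 → C_1 acts by ∂[p,q,r] = [q,r] − [p,r] + [p,q]. For instance
  ∂[8,9,10] = [9,10] − [8,10] + [8,9],
  ∂[6,8,10] = [8,10] − [6,10] + [6,8].
As a 16×6 matrix over Z this has rank 6, with invariant factors (1,1,1,1,1,1).

From H_k ≅ ker(∂_k) / im(∂_{k+1}) we obtain:

  H_0: rank C_0 − rank ∂_1 = 10 − 8 = 2, and the invariant factors of ∂_1 are all 1, so H_0 ≅ Z^2.
  H_1: rank ker ∂_1 − rank ∂_2 = (16 − 8) − 6 = 2, and the invariant factors of ∂_2 are all 1, so H_1 ≅ Z^2.
  H_2: rank ker ∂_2 − rank ∂_3 = (6 − 6) − 0 = 0, and there is no ∂_3, so H_2 ≅ 0.

As a check, the Euler characteristic is 10 − 16 + 6 = 0, which agrees with 2 − 2 + 0 = 0.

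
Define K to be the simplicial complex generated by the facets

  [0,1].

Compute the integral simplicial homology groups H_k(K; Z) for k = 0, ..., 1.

Order the vertices as 0 < 1. Listing each simplex with vertices in this order, K has dimension 1 with simplices:

  0-simplices (2): [0], [1]
  1-simplices (1): [0,1]

so the chain groups are C_0 ≅ Z^2, C_1 ≅ Z^1.

The boundary map ∂_1: C_1 → C_0 maps an edge to its endpoints' difference, ∂[p,q] = q − p. For instance
  ∂[0,1] = [1] − [0].
This gives a 2×1 integer matrix of rank 1; reducing to Smith normal form yields diagonal entries (1).

Reading off H_k = ker ∂_k / im ∂_{k+1}:

  H_0: rank C_0 − rank ∂_1 = 2 − 1 = 1, and the invariant factors of ∂_1 are all 1, so H_0 = Z.
  H_1: rank ker ∂_1 − rank ∂_2 = (1 − 1) − 0 = 0, and there is no ∂_2, so H_1 = 0.

As a check, the Euler characteristic is 2 − 1 = 1, which agrees with 1 − 0 = 1.

H_0 ≅ Z,  H_1 = 0.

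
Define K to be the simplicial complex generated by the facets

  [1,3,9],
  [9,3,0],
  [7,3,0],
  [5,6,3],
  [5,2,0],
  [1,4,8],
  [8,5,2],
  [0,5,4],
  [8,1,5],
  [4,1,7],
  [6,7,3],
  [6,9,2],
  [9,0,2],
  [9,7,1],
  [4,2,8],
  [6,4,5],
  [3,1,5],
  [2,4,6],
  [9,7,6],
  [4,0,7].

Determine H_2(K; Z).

We work with the vertex ordering 0 < 1 < 2 < 3 < 4 < 5 < 6 < 7 < 8 < 9. The simplices of K, each written with vertices in increasing order, are:

  0-simplices (10): [0], [1], [2], [3], [4], [5], [6], [7], [8], [9]
  1-simplices (30): (30 of them)
  2-simplices (20): (20 of them)

giving chain groups C_0 ≅ Z^10, C_1 ≅ Z^30, C_2 ≅ Z^20.

The boundary map ∂_1: C_1 → C_0 maps an edge to its endpoints' difference, ∂[p,q] = q − p. For instance
  ∂[0,5] = [5] − [0].
The resulting 10×30 matrix has rank 9, and its Smith normal form has invariant factors (1,1,1,1,1,1,1,1,1).

The boundary map ∂_2: C_2 → C_1 acts by ∂[p,q,r] = [q,r] − [p,r] + [p,q]. For instance
  ∂[1,3,9] = [3,9] − [1,9] + [1,3],
  ∂[0,2,5] = [2,5] − [0,5] + [0,2].
This gives a 30×20 integer matrix of rank 20; reducing to Smith normal form yields diagonal entries (1,1,1,1,1,1,1,1,1,1,1,1,1,1,1,1,1,1,1,2).

Now H_k = ker ∂_k / im ∂_{k+1}, so:

  H_2: rank ker ∂_2 − rank ∂_3 = (20 − 20) − 0 = 0, and there is no ∂_3, so H_2 = 0.

(K is a triangulation of the Klein bottle.)

H_2 = 0.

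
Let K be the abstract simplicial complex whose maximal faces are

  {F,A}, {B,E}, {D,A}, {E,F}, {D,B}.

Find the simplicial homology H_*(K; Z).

Take the total order A < B < D < E < F on the vertex set. Then K (dimension 1) consists of the simplices:

  0-simplices (5): A, B, D, E, F
  1-simplices (5): AD, AF, BD, BE, EF

so the chain groups are C_0 ≅ Z^5, C_1 ≅ Z^5.

Boundary ∂_1: C_1 → C_0 sends each edge [p,q] (with p < q) to q − p.
As a 5×5 matrix over Z this has rank 4, with invariant factors (1,1,1,1).

Computing H_k = (kernel of ∂_k) / (image of ∂_{k+1}):

  H_0: rank C_0 − rank ∂_1 = 5 − 4 = 1, and the invariant factors of ∂_1 are all 1, so H_0 = Z.
  H_1: rank ker ∂_1 − rank ∂_2 = (5 − 4) − 0 = 1, and there is no ∂_2, so H_1 = Z.

As a check, the Euler characteristic is 5 − 5 = 0, which agrees with 1 − 1 = 0.
(K is a triangulation of the circle S^1.)

H_0 ≅ Z,  H_1 ≅ Z.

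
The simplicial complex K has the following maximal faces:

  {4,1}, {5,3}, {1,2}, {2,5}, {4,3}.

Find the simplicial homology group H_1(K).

Order the vertices as 1 < 2 < 3 < 4 < 5. Listing each simplex with vertices in this order, K has dimension 1 with simplices:

  0-simplices (5): [1], [2], [3], [4], [5]
  1-simplices (5): [1,2], [1,4], [2,5], [3,4], [3,5]

Hence C_0 ≅ Z^5, C_1 ≅ Z^5.

The boundary map ∂_1: C_1 → C_0 sends each edge [p,q] (with p < q) to q − p.
This gives a 5×5 integer matrix of rank 4; reducing to Smith normal form yields diagonal entries (1,1,1,1).

Computing H_k = (kernel of ∂_k) / (image of ∂_{k+1}):

  H_1: rank ker ∂_1 − rank ∂_2 = (5 − 4) − 0 = 1, and there is no ∂_2, so H_1 ≅ Z.

H_1 ≅ Z.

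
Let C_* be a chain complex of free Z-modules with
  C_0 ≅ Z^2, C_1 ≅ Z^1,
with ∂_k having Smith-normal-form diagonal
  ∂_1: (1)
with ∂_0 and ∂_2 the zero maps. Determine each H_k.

H_0: b_0 = 2 − 0 − 1 = 1; torsion from ∂_1 factors > 1: none. So H_0 ≅ Z.
H_1: b_1 = 1 − 1 − 0 = 0; torsion from ∂_2 factors > 1: none. So H_1 ≅ 0.

H_0 ≅ Z,  H_1 = 0.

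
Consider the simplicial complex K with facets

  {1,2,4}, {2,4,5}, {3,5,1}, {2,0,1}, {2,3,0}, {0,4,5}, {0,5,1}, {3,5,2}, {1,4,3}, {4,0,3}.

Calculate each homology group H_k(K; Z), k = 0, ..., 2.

K has 6 vertices, 15 edges, 10 triangles.
rank ∂_0 = 0, rank ∂_1 = 5 ⇒ b_0 = 6 − 0 − 5 = 1; all invariant factors of ∂_1 are 1 so no torsion. So H_0 = Z.
rank ∂_1 = 5, rank ∂_2 = 10 ⇒ b_1 = 15 − 5 − 10 = 0; ∂_2 has invariant factor(s) [2] giving torsion. So H_1 = Z_2.
rank ∂_2 = 10, rank ∂_3 = 0 ⇒ b_2 = 10 − 10 − 0 = 0. So H_2 = 0.

H_0 ≅ Z,  H_1 ≅ Z_2,  H_2 = 0.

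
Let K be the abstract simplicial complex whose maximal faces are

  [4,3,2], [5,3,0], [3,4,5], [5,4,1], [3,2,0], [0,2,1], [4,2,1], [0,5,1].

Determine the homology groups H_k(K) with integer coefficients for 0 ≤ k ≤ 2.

Fix the vertex order 0 < 1 < 2 < 3 < 4 < 5 and write every simplex with vertices in increasing order. Then dim K = 2 and the simplices of K are:

  0-simplices (6): [0], [1], [2], [3], [4], [5]
  1-simplices (12): [0,1], [0,2], [0,3], [0,5], [1,2], [1,4], [1,5], [2,3], [2,4], [3,4], [3,5], [4,5]
  2-simplices (8): [0,1,2], [0,1,5], [0,2,3], [0,3,5], [1,2,4], [1,4,5], [2,3,4], [3,4,5]

Hence C_0 ≅ Z^6, C_1 ≅ Z^12, C_2 ≅ Z^8.

The boundary map ∂_1: C_1 → C_0 maps an edge to its endpoints' difference, ∂[p,q] = q − p. For instance
  ∂[0,2] = [2] − [0].
The resulting 6×12 matrix has rank 5, and its Smith normal form has invariant factors (1,1,1,1,1).

Boundary ∂_2: C_2 → C_1 sends each 2-simplex [p,q,r] to [q,r] − [p,r] + [p,q]. For instance
  ∂[1,4,5] = [4,5] − [1,5] + [1,4],
  ∂[1,2,4] = [2,4] − [1,4] + [1,2].
This gives a 12×8 integer matrix of rank 7; reducing to Smith normal form yields diagonal entries (1,1,1,1,1,1,1).

Now H_k = ker ∂_k / im ∂_{k+1}, so:

  H_0: rank C_0 − rank ∂_1 = 6 − 5 = 1, and the invariant factors of ∂_1 are all 1, so H_0 ≅ Z.
  H_1: rank ker ∂_1 − rank ∂_2 = (12 − 5) − 7 = 0, and the invariant factors of ∂_2 are all 1, so H_1 ≅ 0.
  H_2: rank ker ∂_2 − rank ∂_3 = (8 − 7) − 0 = 1, and there is no ∂_3, so H_2 ≅ Z.

As a check, the Euler characteristic is 6 − 12 + 8 = 2, which agrees with 1 − 0 + 1 = 2.

H_0 ≅ Z,  H_1 = 0,  H_2 ≅ Z.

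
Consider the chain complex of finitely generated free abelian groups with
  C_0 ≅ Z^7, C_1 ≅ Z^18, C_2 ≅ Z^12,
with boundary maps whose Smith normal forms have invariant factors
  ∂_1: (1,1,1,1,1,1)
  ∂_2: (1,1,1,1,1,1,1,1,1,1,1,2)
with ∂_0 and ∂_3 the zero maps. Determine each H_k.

H_0 = Z,  H_1 = Z/2,  H_2 = 0.

H_0: b_0 = 7 − 0 − 6 = 1; torsion from ∂_1 factors > 1: none. So H_0 = Z.
H_1: b_1 = 18 − 6 − 12 = 0; torsion from ∂_2 factors > 1: [2]. So H_1 = Z/2.
H_2: b_2 = 12 − 12 − 0 = 0; torsion from ∂_3 factors > 1: none. So H_2 = 0.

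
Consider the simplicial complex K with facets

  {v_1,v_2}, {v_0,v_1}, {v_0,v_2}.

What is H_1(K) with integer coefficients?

H_1 = Z.

We work with the vertex ordering v_0 < v_1 < v_2. The simplices of K, each written with vertices in increasing order, are:

  0-simplices (3): [v_0], [v_1], [v_2]
  1-simplices (3): [v_0,v_1], [v_0,v_2], [v_1,v_2]

Hence C_0 ≅ Z^3, C_1 ≅ Z^3.

Boundary ∂_1: C_1 → C_0 is given by ∂[p,q] = [q] − [p]. For instance
  ∂[v_0,v_1] = [v_1] − [v_0].
The 3×3 boundary matrix has rank 2 and Smith normal form diag(1,1).

Reading off H_k = ker ∂_k / im ∂_{k+1}:

  H_1: rank ker ∂_1 − rank ∂_2 = (3 − 2) − 0 = 1, and there is no ∂_2, so H_1 = Z.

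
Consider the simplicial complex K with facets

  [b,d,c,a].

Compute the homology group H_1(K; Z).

H_1 ≅ 0.

We work with the vertex ordering a < b < c < d. The simplices of K, each written with vertices in increasing order, are:

  0-simplices (4): a, b, c, d
  1-simplices (6): ab, ac, ad, bc, bd, cd
  2-simplices (4): abc, abd, acd, bcd
  3-simplices (1): abcd

so the chain groups are C_0 ≅ Z^4, C_1 ≅ Z^6, C_2 ≅ Z^4, C_3 ≅ Z^1.

∂_1: C_1 → C_0 is given by ∂[p,q] = [q] − [p].
This gives a 4×6 integer matrix of rank 3; reducing to Smith normal form yields diagonal entries (1,1,1).

∂_2: C_2 → C_1 sends each 2-simplex [p,q,r] to [q,r] − [p,r] + [p,q]. For instance
  ∂bcd = cd − bd + bc,
  ∂acd = cd − ad + ac.
The resulting 6×4 matrix has rank 3, and its Smith normal form has invariant factors (1,1,1).

Boundary ∂_3: C_3 → C_2 sends each 3-simplex σ to the alternating sum Σ_i (−1)^i (σ with its i-th vertex removed). For instance
  ∂abcd = bcd − acd + abd − abc.
The resulting 4×1 matrix has rank 1, and its Smith normal form has invariant factors (1).

From H_k ≅ ker(∂_k) / im(∂_{k+1}) we obtain:

  H_1: rank ker ∂_1 − rank ∂_2 = (6 − 3) − 3 = 0, and the invariant factors of ∂_2 are all 1, so H_1 ≅ 0.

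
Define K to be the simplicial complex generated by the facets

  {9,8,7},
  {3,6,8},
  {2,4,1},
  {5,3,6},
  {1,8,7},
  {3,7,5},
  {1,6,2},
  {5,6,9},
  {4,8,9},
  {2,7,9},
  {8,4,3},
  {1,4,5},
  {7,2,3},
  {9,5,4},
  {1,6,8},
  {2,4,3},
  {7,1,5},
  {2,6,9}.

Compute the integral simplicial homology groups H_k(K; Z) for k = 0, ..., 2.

H_0 = Z,  H_1 = Z^2,  H_2 = Z.

K has 9 vertices, 27 edges, 18 triangles.
rank ∂_0 = 0, rank ∂_1 = 8 ⇒ b_0 = 9 − 0 − 8 = 1; all invariant factors of ∂_1 are 1 so no torsion. So H_0 ≅ Z.
rank ∂_1 = 8, rank ∂_2 = 17 ⇒ b_1 = 27 − 8 − 17 = 2; all invariant factors of ∂_2 are 1 so no torsion. So H_1 ≅ Z^2.
rank ∂_2 = 17, rank ∂_3 = 0 ⇒ b_2 = 18 − 17 − 0 = 1. So H_2 ≅ Z.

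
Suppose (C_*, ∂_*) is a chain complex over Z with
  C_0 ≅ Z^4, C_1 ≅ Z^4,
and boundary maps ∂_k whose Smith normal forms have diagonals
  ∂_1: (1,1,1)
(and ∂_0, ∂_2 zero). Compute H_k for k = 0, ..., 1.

H_0 ≅ Z,  H_1 ≅ Z.

H_0: b_0 = 4 − 0 − 3 = 1; torsion from ∂_1 factors > 1: none. So H_0 ≅ Z.
H_1: b_1 = 4 − 3 − 0 = 1; torsion from ∂_2 factors > 1: none. So H_1 ≅ Z.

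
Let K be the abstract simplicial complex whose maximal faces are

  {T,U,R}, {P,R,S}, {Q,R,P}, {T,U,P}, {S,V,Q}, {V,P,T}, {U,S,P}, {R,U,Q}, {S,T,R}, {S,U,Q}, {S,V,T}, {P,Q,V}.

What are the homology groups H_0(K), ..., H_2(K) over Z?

H_0 ≅ Z,  H_1 ≅ Z/2Z,  H_2 = 0.

Fix the vertex order P < Q < R < S < T < U < V and write every simplex with vertices in increasing order. Then dim K = 2 and the simplices of K are:

  0-simplices (7): P, Q, R, S, T, U, V
  1-simplices (18): PQ, PR, PS, PT, PU, PV, QR, QS, QU, QV, RS, RT, RU, ST, SU, SV, TU, TV
  2-simplices (12): PQR, PQV, PRS, PSU, PTU, PTV, QRU, QSU, QSV, RST, RTU, STV

so the chain groups are C_0 ≅ Z^7, C_1 ≅ Z^18, C_2 ≅ Z^12.

The boundary map ∂_1: C_1 → C_0 maps an edge to its endpoints' difference, ∂[p,q] = q − p.
The 7×18 boundary matrix has rank 6 and Smith normal form diag(1,1,1,1,1,1).

Boundary ∂_2: C_2 → C_1 maps a triangle to the signed sum of its edges. For instance
  ∂PRS = RS − PS + PR,
  ∂RTU = TU − RU + RT.
The resulting 18×12 matrix has rank 12, and its Smith normal form has invariant factors (1,1,1,1,1,1,1,1,1,1,1,2).

Now H_k = ker ∂_k / im ∂_{k+1}, so:

  H_0: rank C_0 − rank ∂_1 = 7 − 6 = 1, and the invariant factors of ∂_1 are all 1, so H_0 = Z.
  H_1: rank ker ∂_1 − rank ∂_2 = (18 − 6) − 12 = 0, and ∂_2 has invariant factor 2 > 1, so H_1 = Z/2Z.
  H_2: rank ker ∂_2 − rank ∂_3 = (12 − 12) − 0 = 0, and there is no ∂_3, so H_2 = 0.

As a check, the Euler characteristic is 7 − 18 + 12 = 1, which agrees with 1 − 0 + 0 = 1.
(K is a triangulation of the real projective plane RP^2.)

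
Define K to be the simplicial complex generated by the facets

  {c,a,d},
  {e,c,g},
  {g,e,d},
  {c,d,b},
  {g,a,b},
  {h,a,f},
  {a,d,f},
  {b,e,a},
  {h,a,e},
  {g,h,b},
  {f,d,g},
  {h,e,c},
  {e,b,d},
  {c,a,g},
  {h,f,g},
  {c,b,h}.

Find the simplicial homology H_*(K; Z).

Take the total order a < b < c < d < e < f < g < h on the vertex set. Then K (dimension 2) consists of the simplices:

  0-simplices (8): a, b, c, d, e, f, g, h
  1-simplices (24): ab, ac, ad, ae, af, ag, ah, bc, bd, be, bg, bh, cd, ce, cg, ch, de, df, dg, eg, eh, fg, fh, gh
  2-simplices (16): abe, abg, acd, acg, adf, aeh, afh, bcd, bch, bde, bgh, ceg, ceh, deg, dfg, fgh

Hence C_0 ≅ Z^8, C_1 ≅ Z^24, C_2 ≅ Z^16.

The boundary map ∂_1: C_1 → C_0 maps an edge to its endpoints' difference, ∂[p,q] = q − p. For instance
  ∂ah = h − a.
This gives a 8×24 integer matrix of rank 7; reducing to Smith normal form yields diagonal entries (1,1,1,1,1,1,1).

Boundary ∂_2: C_2 → C_1 maps a triangle to the signed sum of its edges. For instance
  ∂bde = de − be + bd,
  ∂ceg = eg − cg + ce.
This gives a 24×16 integer matrix of rank 15; reducing to Smith normal form yields diagonal entries (1,1,1,1,1,1,1,1,1,1,1,1,1,1,1).

From H_k ≅ ker(∂_k) / im(∂_{k+1}) we obtain:

  H_0: rank C_0 − rank ∂_1 = 8 − 7 = 1, and the invariant factors of ∂_1 are all 1, so H_0 ≅ Z.
  H_1: rank ker ∂_1 − rank ∂_2 = (24 − 7) − 15 = 2, and the invariant factors of ∂_2 are all 1, so H_1 ≅ Z^2.
  H_2: rank ker ∂_2 − rank ∂_3 = (16 − 15) − 0 = 1, and there is no ∂_3, so H_2 ≅ Z.

As a check, the Euler characteristic is 8 − 24 + 16 = 0, which agrees with 1 − 2 + 1 = 0.
(K is a triangulation of the torus T^2.)

H_0 = Z,  H_1 = Z^2,  H_2 = Z.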